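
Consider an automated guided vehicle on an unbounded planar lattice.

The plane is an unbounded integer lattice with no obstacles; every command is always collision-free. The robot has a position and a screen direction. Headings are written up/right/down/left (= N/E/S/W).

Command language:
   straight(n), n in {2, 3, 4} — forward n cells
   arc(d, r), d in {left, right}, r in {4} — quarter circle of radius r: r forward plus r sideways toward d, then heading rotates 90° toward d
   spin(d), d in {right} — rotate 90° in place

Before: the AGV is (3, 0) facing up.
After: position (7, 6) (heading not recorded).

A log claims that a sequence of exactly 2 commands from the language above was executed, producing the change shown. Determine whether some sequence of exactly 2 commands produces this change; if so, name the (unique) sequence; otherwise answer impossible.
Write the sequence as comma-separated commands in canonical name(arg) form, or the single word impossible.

straight(2), arc(right, 4)

key: order matters: swapping straight(2) and arc(right, 4) lands elsewhere
t0: (3, 0) facing up
[1] after straight(2): (3, 2) facing up
[2] after arc(right, 4): (7, 6) facing right
no other 2-command option fits: unique.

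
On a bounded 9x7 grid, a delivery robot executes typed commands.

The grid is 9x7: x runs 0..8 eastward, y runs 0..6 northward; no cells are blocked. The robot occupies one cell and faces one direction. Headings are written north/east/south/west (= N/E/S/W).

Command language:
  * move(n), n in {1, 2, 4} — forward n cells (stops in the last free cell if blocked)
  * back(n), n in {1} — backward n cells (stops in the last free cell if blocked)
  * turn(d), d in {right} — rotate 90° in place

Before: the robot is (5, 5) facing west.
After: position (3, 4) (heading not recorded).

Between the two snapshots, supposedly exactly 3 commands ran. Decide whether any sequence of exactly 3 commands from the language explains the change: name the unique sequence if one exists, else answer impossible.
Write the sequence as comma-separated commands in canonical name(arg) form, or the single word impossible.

move(2), turn(right), back(1)

key: order matters: swapping move(2) and back(1) lands elsewhere
initial: (5, 5) facing west
1. move(2) → (3, 5) facing west
2. turn(right) → (3, 5) facing north
3. back(1) → (3, 4) facing north
no rival 3-sequence matches.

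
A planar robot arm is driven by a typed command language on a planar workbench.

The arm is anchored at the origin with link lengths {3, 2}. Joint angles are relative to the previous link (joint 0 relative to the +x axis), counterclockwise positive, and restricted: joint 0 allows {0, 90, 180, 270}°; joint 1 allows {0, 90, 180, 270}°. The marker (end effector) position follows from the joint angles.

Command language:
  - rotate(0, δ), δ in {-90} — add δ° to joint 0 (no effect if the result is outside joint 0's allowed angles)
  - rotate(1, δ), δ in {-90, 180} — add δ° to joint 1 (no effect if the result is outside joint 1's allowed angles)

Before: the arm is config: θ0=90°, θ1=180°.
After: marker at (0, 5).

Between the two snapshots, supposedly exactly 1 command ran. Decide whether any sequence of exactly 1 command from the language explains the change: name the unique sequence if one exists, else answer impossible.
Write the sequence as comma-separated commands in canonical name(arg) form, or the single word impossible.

rotate(1, 180)

from: config: θ0=90°, θ1=180°
1. rotate(1, 180) → config: θ0=90°, θ1=0°
no other 1-command option fits: unique.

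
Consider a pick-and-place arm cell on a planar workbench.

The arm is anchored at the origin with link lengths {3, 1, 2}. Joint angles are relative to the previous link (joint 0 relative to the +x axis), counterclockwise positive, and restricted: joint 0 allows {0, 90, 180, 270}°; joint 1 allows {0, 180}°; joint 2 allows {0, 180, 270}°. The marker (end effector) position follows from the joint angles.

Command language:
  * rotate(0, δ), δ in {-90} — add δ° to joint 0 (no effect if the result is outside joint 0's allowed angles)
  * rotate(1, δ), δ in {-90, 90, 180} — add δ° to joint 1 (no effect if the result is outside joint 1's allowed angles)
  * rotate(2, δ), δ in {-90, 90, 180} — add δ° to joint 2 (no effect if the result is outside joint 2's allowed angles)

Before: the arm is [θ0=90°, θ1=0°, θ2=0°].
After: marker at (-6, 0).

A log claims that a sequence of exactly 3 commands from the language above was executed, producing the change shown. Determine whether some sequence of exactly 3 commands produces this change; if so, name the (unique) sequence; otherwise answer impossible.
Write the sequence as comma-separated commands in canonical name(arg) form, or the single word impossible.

rotate(0, -90), rotate(0, -90), rotate(0, -90)

begin: [θ0=90°, θ1=0°, θ2=0°]
1. rotate(0, -90) → [θ0=0°, θ1=0°, θ2=0°]
2. rotate(0, -90) → [θ0=270°, θ1=0°, θ2=0°]
3. rotate(0, -90) → [θ0=180°, θ1=0°, θ2=0°]
no other 3-command option fits: unique.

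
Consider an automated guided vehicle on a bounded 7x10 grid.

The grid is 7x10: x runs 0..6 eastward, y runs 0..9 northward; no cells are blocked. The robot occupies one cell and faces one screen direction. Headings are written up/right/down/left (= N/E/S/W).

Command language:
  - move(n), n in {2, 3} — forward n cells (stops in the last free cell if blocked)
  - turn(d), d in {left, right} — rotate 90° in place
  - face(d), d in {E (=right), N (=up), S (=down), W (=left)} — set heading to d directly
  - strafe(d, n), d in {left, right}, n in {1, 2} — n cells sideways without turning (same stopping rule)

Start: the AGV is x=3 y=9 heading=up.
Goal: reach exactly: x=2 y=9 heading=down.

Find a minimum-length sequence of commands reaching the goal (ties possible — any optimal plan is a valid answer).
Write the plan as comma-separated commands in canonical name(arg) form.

from: x=3 y=9 heading=up
t=1 face(S) ⇒ x=3 y=9 heading=down
t=2 strafe(right, 1) ⇒ x=2 y=9 heading=down
nothing shorter than 2 reaches the goal.

face(S), strafe(right, 1)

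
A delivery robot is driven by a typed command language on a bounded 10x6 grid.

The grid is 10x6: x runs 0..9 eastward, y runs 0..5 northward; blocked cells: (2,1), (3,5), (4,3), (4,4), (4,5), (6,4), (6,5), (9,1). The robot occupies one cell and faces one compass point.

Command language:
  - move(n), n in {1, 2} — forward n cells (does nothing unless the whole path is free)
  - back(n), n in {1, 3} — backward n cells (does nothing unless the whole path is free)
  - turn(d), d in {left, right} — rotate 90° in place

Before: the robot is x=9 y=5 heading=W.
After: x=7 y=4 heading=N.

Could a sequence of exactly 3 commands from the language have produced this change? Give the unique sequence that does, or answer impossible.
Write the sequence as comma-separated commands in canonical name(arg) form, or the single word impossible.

key: cell and facing (now N) both changed — the 3 commands mix motion and turning
begin: x=9 y=5 heading=W
1. move(2) → x=7 y=5 heading=W
2. turn(right) → x=7 y=5 heading=N
3. back(1) → x=7 y=4 heading=N
no other 3-command option fits: unique.

move(2), turn(right), back(1)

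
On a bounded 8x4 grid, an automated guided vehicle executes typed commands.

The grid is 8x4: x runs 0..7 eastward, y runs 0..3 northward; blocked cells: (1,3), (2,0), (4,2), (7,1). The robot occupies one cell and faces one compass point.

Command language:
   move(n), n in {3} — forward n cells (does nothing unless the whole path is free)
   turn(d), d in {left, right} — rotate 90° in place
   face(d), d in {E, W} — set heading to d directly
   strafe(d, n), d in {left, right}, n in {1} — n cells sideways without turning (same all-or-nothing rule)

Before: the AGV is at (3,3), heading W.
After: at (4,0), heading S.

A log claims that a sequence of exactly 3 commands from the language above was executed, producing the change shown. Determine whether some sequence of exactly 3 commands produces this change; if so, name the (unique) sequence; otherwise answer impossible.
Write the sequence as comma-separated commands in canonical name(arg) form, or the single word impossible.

key: cell and facing (now S) both changed — the 3 commands mix motion and turning
initial: at (3,3), heading W
[1] after turn(left): at (3,3), heading S
[2] after move(3): at (3,0), heading S
[3] after strafe(left, 1): at (4,0), heading S
all 343 alternatives checked — unique.

turn(left), move(3), strafe(left, 1)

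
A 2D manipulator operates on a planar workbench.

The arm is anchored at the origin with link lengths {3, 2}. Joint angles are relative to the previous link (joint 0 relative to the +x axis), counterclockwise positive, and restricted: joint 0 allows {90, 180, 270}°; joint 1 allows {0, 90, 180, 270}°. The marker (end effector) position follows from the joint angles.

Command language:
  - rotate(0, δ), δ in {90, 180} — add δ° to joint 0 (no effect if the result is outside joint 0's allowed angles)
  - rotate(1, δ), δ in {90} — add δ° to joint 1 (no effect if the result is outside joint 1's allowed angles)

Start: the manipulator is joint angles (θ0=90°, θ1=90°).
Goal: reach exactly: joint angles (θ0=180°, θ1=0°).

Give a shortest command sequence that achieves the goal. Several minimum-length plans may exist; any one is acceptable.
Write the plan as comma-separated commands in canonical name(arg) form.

start: joint angles (θ0=90°, θ1=90°)
1. rotate(1, 90) → joint angles (θ0=90°, θ1=180°)
2. rotate(1, 90) → joint angles (θ0=90°, θ1=270°)
3. rotate(1, 90) → joint angles (θ0=90°, θ1=0°)
4. rotate(0, 90) → joint angles (θ0=180°, θ1=0°)
shorter routes all fall short; 4 is best.

rotate(1, 90), rotate(1, 90), rotate(1, 90), rotate(0, 90)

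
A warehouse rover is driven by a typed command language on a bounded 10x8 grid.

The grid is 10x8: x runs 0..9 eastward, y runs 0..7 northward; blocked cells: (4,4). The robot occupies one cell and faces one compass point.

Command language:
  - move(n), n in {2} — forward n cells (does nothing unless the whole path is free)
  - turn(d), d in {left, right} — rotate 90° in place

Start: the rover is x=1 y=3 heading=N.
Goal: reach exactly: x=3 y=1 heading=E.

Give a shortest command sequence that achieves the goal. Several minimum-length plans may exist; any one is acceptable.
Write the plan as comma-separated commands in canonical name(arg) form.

begin: x=1 y=3 heading=N
[1] after turn(left): x=1 y=3 heading=W
[2] after turn(left): x=1 y=3 heading=S
[3] after move(2): x=1 y=1 heading=S
[4] after turn(left): x=1 y=1 heading=E
[5] after move(2): x=3 y=1 heading=E
nothing shorter than 5 reaches the goal.

turn(left), turn(left), move(2), turn(left), move(2)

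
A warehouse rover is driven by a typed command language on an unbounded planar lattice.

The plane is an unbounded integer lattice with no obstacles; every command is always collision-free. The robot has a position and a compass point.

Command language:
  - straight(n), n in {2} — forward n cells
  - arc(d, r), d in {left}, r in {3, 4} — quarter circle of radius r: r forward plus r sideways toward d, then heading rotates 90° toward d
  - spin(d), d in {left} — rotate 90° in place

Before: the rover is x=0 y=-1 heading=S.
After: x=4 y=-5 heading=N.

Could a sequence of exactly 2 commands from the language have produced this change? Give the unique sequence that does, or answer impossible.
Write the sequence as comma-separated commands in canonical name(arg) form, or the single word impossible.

arc(left, 4), spin(left)

key: position moved to (4,-5) AND the heading swung to N — translation plus rotation needed
t0: x=0 y=-1 heading=S
t=1 arc(left, 4) ⇒ x=4 y=-5 heading=E
t=2 spin(left) ⇒ x=4 y=-5 heading=N
no other 2-command option fits: unique.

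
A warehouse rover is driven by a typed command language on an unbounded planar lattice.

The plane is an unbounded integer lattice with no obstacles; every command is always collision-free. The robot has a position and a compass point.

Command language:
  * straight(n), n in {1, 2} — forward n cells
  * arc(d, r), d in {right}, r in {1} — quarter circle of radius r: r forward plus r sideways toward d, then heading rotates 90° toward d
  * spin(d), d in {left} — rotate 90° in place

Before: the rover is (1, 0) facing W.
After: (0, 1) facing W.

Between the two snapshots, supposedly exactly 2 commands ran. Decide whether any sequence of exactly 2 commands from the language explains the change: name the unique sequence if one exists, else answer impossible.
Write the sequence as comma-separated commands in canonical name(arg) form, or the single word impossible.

arc(right, 1), spin(left)

key: running spin(left) before arc(right, 1) would end elsewhere — order is forced
begin: (1, 0) facing W
1. arc(right, 1) → (0, 1) facing N
2. spin(left) → (0, 1) facing W
all 16 alternatives checked — unique.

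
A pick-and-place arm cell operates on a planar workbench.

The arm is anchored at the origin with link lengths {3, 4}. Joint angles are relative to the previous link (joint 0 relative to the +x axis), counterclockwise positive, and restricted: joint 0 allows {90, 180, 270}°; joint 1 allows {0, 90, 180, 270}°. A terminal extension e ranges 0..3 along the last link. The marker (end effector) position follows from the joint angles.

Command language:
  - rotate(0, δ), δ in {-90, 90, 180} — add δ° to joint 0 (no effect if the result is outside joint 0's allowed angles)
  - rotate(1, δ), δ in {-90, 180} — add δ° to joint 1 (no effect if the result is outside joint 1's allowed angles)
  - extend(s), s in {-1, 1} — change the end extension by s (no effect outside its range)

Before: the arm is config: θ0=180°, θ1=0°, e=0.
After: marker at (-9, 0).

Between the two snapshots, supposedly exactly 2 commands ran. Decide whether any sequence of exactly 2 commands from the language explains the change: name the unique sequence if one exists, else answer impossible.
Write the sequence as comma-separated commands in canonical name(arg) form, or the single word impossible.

start: config: θ0=180°, θ1=0°, e=0
t=1 extend(1) ⇒ config: θ0=180°, θ1=0°, e=1
t=2 extend(1) ⇒ config: θ0=180°, θ1=0°, e=2
no rival 2-sequence matches.

extend(1), extend(1)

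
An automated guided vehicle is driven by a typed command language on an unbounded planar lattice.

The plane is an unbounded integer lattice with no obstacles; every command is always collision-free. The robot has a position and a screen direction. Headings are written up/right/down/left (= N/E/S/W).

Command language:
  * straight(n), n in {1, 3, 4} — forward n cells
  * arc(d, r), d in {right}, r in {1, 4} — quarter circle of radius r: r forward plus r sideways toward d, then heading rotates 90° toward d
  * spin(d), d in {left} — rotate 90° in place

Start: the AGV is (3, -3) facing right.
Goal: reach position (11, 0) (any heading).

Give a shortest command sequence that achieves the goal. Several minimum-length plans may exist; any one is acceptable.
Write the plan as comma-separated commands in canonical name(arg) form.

straight(4), straight(4), spin(left), straight(3)

begin: (3, -3) facing right
[1] after straight(4): (7, -3) facing right
[2] after straight(4): (11, -3) facing right
[3] after spin(left): (11, -3) facing up
[4] after straight(3): (11, 0) facing up
nothing shorter than 4 reaches the goal.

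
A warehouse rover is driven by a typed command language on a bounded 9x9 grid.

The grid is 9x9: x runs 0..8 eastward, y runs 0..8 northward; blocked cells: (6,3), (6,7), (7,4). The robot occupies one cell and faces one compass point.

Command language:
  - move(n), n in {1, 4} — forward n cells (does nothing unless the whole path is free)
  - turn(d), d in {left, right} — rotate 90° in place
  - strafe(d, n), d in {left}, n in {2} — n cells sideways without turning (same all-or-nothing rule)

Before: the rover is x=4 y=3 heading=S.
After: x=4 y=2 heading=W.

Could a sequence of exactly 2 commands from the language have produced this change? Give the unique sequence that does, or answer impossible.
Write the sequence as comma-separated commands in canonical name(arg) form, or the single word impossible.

move(1), turn(right)

key: position moved to (4,2) AND the heading swung to W — translation plus rotation needed
start: x=4 y=3 heading=S
t=1 move(1) ⇒ x=4 y=2 heading=S
t=2 turn(right) ⇒ x=4 y=2 heading=W
uniquely the one of 25 2-step routes that fits.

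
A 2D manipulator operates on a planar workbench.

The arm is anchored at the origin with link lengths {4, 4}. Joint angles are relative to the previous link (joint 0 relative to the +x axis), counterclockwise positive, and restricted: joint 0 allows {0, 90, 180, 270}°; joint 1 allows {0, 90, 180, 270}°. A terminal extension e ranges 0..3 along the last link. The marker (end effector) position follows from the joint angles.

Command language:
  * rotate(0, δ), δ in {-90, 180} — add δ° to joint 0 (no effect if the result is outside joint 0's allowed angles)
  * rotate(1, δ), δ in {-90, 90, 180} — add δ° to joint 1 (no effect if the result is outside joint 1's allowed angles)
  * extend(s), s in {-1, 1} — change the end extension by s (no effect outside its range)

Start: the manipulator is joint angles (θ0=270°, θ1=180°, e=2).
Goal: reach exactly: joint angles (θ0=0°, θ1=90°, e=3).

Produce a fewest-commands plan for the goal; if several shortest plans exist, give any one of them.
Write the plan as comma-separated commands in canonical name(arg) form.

rotate(0, -90), extend(1), rotate(0, 180), rotate(1, -90)

from: joint angles (θ0=270°, θ1=180°, e=2)
1. rotate(0, -90) → joint angles (θ0=180°, θ1=180°, e=2)
2. extend(1) → joint angles (θ0=180°, θ1=180°, e=3)
3. rotate(0, 180) → joint angles (θ0=0°, θ1=180°, e=3)
4. rotate(1, -90) → joint angles (θ0=0°, θ1=90°, e=3)
nothing shorter than 4 reaches the goal.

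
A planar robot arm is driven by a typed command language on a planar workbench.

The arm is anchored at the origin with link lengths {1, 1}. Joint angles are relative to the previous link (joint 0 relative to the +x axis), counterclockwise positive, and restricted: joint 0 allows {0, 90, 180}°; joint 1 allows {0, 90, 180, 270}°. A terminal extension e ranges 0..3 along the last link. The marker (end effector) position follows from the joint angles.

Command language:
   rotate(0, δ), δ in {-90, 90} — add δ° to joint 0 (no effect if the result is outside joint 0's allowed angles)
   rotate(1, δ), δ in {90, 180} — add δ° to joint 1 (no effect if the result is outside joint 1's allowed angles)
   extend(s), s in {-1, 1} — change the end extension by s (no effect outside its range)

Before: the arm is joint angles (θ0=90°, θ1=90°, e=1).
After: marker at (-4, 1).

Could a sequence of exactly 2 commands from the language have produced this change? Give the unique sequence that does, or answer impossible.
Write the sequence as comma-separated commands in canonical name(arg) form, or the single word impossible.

from: joint angles (θ0=90°, θ1=90°, e=1)
step 1 (extend(1)): joint angles (θ0=90°, θ1=90°, e=2)
step 2 (extend(1)): joint angles (θ0=90°, θ1=90°, e=3)
all 36 alternatives checked — unique.

extend(1), extend(1)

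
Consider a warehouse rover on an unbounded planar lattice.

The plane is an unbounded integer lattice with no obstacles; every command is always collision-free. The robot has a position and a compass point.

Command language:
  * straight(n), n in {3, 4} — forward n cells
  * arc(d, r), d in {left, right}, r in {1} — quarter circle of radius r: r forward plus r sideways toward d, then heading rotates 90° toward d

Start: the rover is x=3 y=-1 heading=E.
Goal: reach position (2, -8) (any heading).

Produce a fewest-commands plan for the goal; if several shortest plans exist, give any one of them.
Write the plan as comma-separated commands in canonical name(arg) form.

arc(right, 1), straight(4), arc(right, 1), arc(left, 1)

begin: x=3 y=-1 heading=E
[1] after arc(right, 1): x=4 y=-2 heading=S
[2] after straight(4): x=4 y=-6 heading=S
[3] after arc(right, 1): x=3 y=-7 heading=W
[4] after arc(left, 1): x=2 y=-8 heading=S
minimal: 4 command(s), checked below 4.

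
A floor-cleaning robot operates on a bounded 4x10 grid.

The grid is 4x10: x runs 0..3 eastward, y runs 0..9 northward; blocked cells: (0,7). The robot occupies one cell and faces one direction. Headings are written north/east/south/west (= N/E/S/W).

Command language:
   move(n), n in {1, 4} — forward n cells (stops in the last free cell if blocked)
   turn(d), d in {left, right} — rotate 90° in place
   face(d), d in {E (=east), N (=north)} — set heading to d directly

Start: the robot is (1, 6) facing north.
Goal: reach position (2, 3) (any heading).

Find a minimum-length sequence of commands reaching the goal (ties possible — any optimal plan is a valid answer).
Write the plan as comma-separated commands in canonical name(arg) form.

move(1), turn(right), move(1), turn(right), move(4)

start: (1, 6) facing north
[1] after move(1): (1, 7) facing north
[2] after turn(right): (1, 7) facing east
[3] after move(1): (2, 7) facing east
[4] after turn(right): (2, 7) facing south
[5] after move(4): (2, 3) facing south
shorter routes all fall short; 5 is best.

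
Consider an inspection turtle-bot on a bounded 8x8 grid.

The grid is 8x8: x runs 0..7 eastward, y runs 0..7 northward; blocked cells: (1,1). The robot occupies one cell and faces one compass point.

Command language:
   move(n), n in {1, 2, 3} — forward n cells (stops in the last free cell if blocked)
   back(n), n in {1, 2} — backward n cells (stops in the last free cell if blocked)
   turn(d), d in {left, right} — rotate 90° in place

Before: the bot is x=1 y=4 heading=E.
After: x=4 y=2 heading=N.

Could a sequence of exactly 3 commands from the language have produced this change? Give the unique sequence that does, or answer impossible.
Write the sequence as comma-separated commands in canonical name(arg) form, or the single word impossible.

key: running back(2) before move(3) would end elsewhere — order is forced
initial: x=1 y=4 heading=E
[1] after move(3): x=4 y=4 heading=E
[2] after turn(left): x=4 y=4 heading=N
[3] after back(2): x=4 y=2 heading=N
uniquely the one of 343 3-step routes that fits.

move(3), turn(left), back(2)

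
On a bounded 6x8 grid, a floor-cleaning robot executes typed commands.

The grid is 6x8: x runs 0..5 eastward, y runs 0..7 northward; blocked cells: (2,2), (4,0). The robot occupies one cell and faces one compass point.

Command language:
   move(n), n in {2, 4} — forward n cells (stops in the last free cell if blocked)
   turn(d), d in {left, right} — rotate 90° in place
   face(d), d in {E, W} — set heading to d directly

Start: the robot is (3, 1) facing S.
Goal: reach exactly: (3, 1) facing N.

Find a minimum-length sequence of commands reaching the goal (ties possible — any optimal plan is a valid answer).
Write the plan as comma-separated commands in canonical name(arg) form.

from: (3, 1) facing S
t=1 face(W) ⇒ (3, 1) facing W
t=2 turn(right) ⇒ (3, 1) facing N
nothing shorter than 2 reaches the goal.

face(W), turn(right)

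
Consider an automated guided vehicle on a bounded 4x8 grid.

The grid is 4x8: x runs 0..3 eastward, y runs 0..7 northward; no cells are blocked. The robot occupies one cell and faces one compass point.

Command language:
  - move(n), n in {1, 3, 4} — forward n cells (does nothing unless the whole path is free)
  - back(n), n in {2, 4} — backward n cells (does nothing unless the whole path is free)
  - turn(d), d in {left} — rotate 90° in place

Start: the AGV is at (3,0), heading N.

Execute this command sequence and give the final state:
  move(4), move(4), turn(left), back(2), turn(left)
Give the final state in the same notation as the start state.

from: at (3,0), heading N
[1] after move(4): at (3,4), heading N
[2] after move(4): at (3,4), heading N
[3] after turn(left): at (3,4), heading W
[4] after back(2): at (3,4), heading W
[5] after turn(left): at (3,4), heading S

at (3,4), heading S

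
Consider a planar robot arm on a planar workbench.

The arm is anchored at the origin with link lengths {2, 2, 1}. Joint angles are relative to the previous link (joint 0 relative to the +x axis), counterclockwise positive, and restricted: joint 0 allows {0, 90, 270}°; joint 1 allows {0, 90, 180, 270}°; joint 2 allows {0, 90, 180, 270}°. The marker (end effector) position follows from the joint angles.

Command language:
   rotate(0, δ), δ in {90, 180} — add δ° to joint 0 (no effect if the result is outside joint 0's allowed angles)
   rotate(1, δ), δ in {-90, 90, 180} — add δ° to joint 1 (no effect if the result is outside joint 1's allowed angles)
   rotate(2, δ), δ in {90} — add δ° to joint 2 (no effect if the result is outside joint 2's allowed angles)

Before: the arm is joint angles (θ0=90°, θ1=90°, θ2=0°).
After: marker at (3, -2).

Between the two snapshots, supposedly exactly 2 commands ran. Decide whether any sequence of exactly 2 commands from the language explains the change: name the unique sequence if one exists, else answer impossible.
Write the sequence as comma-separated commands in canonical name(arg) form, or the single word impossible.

rotate(0, 90), rotate(0, 180)

key: order matters: swapping rotate(0, 90) and rotate(0, 180) lands elsewhere
begin: joint angles (θ0=90°, θ1=90°, θ2=0°)
step 1 (rotate(0, 90)): joint angles (θ0=90°, θ1=90°, θ2=0°)
step 2 (rotate(0, 180)): joint angles (θ0=270°, θ1=90°, θ2=0°)
all 36 alternatives checked — unique.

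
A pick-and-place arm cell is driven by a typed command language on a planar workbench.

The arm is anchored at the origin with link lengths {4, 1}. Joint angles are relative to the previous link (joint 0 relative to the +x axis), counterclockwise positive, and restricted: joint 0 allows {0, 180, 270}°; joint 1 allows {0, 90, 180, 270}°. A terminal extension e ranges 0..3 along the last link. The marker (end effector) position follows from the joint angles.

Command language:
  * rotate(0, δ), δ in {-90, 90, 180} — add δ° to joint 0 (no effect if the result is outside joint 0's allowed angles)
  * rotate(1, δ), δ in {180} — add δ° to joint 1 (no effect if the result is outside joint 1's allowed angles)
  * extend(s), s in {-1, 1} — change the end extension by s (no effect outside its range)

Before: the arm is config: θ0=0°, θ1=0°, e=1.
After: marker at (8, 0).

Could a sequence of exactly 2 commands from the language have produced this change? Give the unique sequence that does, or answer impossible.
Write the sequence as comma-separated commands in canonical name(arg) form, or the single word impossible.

extend(1), extend(1)

from: config: θ0=0°, θ1=0°, e=1
t=1 extend(1) ⇒ config: θ0=0°, θ1=0°, e=2
t=2 extend(1) ⇒ config: θ0=0°, θ1=0°, e=3
all 36 alternatives checked — unique.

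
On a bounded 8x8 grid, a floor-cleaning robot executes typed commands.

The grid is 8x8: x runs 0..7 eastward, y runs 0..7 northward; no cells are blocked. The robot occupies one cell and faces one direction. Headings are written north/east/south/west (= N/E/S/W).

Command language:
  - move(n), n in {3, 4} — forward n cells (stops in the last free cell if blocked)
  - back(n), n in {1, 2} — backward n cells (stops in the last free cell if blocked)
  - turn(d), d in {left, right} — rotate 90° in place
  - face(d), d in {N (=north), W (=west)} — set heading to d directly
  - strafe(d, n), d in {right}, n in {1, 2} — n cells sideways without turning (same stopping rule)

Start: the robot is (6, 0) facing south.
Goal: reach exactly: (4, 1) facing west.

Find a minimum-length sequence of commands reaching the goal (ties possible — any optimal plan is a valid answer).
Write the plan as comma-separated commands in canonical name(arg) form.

initial: (6, 0) facing south
1. strafe(right, 2) → (4, 0) facing south
2. face(W) → (4, 0) facing west
3. strafe(right, 1) → (4, 1) facing west
no 2-step plan works, so 3 is optimal.

strafe(right, 2), face(W), strafe(right, 1)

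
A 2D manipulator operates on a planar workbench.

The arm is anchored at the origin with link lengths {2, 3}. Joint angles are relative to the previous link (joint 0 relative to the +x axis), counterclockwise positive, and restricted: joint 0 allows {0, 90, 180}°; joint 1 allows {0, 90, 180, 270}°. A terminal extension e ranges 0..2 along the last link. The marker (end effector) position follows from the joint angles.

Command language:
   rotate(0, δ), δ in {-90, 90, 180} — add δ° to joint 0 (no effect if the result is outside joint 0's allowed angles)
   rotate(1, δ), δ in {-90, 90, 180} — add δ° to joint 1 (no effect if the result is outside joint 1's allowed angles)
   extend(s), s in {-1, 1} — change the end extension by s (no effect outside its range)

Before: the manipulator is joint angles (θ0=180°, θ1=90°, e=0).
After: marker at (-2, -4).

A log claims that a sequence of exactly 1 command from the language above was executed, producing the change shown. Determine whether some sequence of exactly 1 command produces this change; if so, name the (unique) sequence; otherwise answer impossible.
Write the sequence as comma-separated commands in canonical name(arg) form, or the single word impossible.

extend(1)

from: joint angles (θ0=180°, θ1=90°, e=0)
t=1 extend(1) ⇒ joint angles (θ0=180°, θ1=90°, e=1)
all 8 alternatives checked — unique.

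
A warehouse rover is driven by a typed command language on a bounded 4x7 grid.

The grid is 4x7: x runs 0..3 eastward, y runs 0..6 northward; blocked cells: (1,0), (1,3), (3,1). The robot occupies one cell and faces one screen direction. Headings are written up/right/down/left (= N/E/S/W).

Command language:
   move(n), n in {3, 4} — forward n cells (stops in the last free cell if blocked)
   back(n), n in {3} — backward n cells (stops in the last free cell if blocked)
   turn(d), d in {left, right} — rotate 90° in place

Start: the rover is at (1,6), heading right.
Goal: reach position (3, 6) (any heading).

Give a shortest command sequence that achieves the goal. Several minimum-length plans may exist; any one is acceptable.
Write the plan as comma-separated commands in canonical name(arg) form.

begin: at (1,6), heading right
1. move(4) → at (3,6), heading right
minimal: 1 command(s), checked below 1.

move(4)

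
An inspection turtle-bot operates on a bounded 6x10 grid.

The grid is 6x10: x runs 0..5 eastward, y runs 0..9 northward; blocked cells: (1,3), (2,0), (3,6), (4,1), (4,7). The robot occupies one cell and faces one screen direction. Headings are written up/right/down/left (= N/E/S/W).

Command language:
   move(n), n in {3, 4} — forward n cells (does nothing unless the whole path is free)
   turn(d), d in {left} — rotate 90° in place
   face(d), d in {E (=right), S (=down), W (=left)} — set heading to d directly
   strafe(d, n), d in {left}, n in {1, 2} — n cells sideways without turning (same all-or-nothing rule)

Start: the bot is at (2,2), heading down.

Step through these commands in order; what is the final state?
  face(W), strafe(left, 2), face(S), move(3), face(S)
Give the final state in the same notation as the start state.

at (2,2), heading down

initial: at (2,2), heading down
1. face(W) → at (2,2), heading left
2. strafe(left, 2) → at (2,2), heading left
3. face(S) → at (2,2), heading down
4. move(3) → at (2,2), heading down
5. face(S) → at (2,2), heading down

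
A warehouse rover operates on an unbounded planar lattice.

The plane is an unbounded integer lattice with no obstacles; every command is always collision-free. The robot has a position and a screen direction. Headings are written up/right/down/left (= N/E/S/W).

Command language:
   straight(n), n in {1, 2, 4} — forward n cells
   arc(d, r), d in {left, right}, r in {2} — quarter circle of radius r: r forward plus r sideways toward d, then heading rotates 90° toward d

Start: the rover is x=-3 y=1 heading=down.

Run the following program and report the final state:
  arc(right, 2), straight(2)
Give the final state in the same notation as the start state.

x=-7 y=-1 heading=left

from: x=-3 y=1 heading=down
t=1 arc(right, 2) ⇒ x=-5 y=-1 heading=left
t=2 straight(2) ⇒ x=-7 y=-1 heading=left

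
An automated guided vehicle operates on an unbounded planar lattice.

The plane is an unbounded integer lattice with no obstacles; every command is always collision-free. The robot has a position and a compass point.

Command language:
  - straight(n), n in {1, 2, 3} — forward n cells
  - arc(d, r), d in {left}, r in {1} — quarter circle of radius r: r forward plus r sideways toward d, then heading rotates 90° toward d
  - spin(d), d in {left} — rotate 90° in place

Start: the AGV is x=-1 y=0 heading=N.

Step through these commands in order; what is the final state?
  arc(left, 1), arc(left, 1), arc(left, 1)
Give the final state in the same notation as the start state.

initial: x=-1 y=0 heading=N
[1] after arc(left, 1): x=-2 y=1 heading=W
[2] after arc(left, 1): x=-3 y=0 heading=S
[3] after arc(left, 1): x=-2 y=-1 heading=E

x=-2 y=-1 heading=E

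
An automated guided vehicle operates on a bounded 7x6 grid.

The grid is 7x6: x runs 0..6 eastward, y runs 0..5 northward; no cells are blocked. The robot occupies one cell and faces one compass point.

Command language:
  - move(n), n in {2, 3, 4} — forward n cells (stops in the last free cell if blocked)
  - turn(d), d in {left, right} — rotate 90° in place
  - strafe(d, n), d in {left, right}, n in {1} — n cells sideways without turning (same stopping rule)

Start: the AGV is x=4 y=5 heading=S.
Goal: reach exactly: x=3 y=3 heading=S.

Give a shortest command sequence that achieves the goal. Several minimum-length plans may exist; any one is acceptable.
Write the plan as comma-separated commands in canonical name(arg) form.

initial: x=4 y=5 heading=S
1. strafe(right, 1) → x=3 y=5 heading=S
2. move(2) → x=3 y=3 heading=S
nothing shorter than 2 reaches the goal.

strafe(right, 1), move(2)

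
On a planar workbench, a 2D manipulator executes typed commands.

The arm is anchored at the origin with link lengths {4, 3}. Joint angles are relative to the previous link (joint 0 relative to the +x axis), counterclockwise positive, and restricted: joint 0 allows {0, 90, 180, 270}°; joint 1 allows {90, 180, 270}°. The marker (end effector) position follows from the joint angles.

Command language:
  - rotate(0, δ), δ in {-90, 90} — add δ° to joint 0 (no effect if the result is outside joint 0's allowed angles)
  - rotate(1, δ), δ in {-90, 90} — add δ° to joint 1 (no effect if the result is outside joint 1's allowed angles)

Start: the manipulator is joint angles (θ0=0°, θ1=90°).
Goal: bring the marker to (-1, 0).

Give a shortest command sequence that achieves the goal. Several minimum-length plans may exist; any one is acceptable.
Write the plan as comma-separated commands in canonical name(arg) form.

from: joint angles (θ0=0°, θ1=90°)
step 1 (rotate(0, -90)): joint angles (θ0=270°, θ1=90°)
step 2 (rotate(0, -90)): joint angles (θ0=180°, θ1=90°)
step 3 (rotate(1, 90)): joint angles (θ0=180°, θ1=180°)
no 2-step plan works, so 3 is optimal.

rotate(0, -90), rotate(0, -90), rotate(1, 90)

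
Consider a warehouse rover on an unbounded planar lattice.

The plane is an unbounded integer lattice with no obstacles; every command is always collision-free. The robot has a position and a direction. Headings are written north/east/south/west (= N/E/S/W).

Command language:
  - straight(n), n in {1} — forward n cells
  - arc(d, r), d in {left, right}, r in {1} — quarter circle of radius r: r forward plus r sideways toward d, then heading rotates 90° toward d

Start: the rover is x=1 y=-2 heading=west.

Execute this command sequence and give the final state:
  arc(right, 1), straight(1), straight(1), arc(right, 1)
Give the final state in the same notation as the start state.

initial: x=1 y=-2 heading=west
step 1 (arc(right, 1)): x=0 y=-1 heading=north
step 2 (straight(1)): x=0 y=0 heading=north
step 3 (straight(1)): x=0 y=1 heading=north
step 4 (arc(right, 1)): x=1 y=2 heading=east

x=1 y=2 heading=east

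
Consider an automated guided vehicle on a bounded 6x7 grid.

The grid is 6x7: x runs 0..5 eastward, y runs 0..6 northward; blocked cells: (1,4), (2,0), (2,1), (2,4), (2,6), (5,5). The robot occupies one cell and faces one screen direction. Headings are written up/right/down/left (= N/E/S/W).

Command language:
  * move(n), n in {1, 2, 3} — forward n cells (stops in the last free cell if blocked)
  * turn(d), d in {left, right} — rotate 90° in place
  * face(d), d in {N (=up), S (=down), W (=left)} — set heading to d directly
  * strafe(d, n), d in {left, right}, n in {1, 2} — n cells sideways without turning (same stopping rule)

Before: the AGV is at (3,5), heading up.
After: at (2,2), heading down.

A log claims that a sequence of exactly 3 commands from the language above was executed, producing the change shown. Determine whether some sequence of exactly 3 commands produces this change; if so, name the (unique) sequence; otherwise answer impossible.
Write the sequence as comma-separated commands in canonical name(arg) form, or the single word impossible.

face(S), move(3), strafe(right, 1)

key: cell and facing (now S) both changed — the 3 commands mix motion and turning
begin: at (3,5), heading up
[1] after face(S): at (3,5), heading down
[2] after move(3): at (3,2), heading down
[3] after strafe(right, 1): at (2,2), heading down
no other 3-command option fits: unique.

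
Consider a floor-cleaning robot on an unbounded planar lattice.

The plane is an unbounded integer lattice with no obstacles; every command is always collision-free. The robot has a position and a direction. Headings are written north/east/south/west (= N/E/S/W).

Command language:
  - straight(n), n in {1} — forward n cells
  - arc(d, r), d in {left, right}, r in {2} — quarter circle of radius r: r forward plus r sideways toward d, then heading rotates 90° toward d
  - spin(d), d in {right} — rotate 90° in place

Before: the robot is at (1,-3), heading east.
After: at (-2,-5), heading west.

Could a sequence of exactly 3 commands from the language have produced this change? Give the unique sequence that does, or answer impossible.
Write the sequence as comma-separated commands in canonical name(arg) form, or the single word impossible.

key: running straight(1) before spin(right) would end elsewhere — order is forced
from: at (1,-3), heading east
step 1 (spin(right)): at (1,-3), heading south
step 2 (arc(right, 2)): at (-1,-5), heading west
step 3 (straight(1)): at (-2,-5), heading west
no other 3-command option fits: unique.

spin(right), arc(right, 2), straight(1)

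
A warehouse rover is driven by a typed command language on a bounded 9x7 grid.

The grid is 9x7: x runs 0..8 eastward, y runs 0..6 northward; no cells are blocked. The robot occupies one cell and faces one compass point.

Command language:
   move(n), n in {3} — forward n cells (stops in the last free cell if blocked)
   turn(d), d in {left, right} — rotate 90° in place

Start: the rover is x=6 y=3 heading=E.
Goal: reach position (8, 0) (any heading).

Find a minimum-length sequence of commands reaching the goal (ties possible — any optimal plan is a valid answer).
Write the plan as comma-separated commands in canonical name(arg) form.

move(3), turn(right), move(3)

from: x=6 y=3 heading=E
t=1 move(3) ⇒ x=8 y=3 heading=E
t=2 turn(right) ⇒ x=8 y=3 heading=S
t=3 move(3) ⇒ x=8 y=0 heading=S
nothing shorter than 3 reaches the goal.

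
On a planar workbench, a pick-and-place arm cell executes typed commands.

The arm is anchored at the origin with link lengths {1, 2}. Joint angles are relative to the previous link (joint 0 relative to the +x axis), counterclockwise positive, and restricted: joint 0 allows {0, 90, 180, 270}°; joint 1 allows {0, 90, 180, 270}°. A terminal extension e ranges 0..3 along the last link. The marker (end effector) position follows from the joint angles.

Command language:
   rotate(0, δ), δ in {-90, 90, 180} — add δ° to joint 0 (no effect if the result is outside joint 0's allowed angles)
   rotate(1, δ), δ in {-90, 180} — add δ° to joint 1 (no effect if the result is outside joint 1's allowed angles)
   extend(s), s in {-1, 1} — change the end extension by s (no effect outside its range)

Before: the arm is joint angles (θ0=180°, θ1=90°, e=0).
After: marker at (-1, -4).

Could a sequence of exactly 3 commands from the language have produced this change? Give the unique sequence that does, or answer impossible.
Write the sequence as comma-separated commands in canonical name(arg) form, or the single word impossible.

key: order matters: swapping extend(-1) and extend(1) lands elsewhere
start: joint angles (θ0=180°, θ1=90°, e=0)
step 1 (extend(-1)): joint angles (θ0=180°, θ1=90°, e=0)
step 2 (extend(1)): joint angles (θ0=180°, θ1=90°, e=1)
step 3 (extend(1)): joint angles (θ0=180°, θ1=90°, e=2)
no rival 3-sequence matches.

extend(-1), extend(1), extend(1)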